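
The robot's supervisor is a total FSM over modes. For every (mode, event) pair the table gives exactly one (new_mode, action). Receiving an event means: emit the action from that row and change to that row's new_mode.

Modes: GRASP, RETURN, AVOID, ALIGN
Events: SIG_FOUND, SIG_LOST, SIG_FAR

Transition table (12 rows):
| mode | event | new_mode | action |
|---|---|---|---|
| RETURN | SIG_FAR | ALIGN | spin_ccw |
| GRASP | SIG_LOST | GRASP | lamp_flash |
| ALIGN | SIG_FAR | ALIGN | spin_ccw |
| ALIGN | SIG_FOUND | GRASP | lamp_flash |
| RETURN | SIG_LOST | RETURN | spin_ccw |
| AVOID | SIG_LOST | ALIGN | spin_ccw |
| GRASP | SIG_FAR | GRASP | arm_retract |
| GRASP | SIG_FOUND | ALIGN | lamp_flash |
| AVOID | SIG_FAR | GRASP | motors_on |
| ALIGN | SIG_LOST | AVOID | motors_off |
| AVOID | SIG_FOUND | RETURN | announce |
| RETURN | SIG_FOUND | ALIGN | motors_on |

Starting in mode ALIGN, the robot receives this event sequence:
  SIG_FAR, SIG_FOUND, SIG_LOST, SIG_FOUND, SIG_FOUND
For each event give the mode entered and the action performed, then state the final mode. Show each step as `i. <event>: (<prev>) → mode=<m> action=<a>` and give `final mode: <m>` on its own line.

1. SIG_FAR: (ALIGN) → mode=ALIGN action=spin_ccw
2. SIG_FOUND: (ALIGN) → mode=GRASP action=lamp_flash
3. SIG_LOST: (GRASP) → mode=GRASP action=lamp_flash
4. SIG_FOUND: (GRASP) → mode=ALIGN action=lamp_flash
5. SIG_FOUND: (ALIGN) → mode=GRASP action=lamp_flash

final mode: GRASP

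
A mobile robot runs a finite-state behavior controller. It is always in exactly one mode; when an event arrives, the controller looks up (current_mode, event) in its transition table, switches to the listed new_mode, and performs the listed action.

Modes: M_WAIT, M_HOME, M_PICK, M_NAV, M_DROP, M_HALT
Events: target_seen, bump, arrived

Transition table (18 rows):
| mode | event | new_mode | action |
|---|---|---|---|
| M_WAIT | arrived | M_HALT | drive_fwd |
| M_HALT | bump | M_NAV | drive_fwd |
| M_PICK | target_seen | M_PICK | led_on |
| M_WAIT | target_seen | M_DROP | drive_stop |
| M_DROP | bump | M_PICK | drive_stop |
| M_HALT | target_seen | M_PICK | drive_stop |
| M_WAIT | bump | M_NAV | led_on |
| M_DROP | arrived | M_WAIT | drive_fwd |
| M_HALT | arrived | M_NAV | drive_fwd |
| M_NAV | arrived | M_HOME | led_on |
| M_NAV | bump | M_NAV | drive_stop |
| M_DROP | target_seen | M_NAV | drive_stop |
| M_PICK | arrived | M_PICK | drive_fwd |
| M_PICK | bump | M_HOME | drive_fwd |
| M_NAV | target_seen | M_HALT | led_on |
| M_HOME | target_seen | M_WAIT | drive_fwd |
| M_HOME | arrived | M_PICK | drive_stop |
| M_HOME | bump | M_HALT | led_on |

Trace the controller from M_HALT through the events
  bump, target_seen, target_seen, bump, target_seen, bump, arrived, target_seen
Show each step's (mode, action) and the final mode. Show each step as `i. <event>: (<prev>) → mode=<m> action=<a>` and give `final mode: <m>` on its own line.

final mode: M_WAIT

1. bump: (M_HALT) → mode=M_NAV action=drive_fwd
2. target_seen: (M_NAV) → mode=M_HALT action=led_on
3. target_seen: (M_HALT) → mode=M_PICK action=drive_stop
4. bump: (M_PICK) → mode=M_HOME action=drive_fwd
5. target_seen: (M_HOME) → mode=M_WAIT action=drive_fwd
6. bump: (M_WAIT) → mode=M_NAV action=led_on
7. arrived: (M_NAV) → mode=M_HOME action=led_on
8. target_seen: (M_HOME) → mode=M_WAIT action=drive_fwd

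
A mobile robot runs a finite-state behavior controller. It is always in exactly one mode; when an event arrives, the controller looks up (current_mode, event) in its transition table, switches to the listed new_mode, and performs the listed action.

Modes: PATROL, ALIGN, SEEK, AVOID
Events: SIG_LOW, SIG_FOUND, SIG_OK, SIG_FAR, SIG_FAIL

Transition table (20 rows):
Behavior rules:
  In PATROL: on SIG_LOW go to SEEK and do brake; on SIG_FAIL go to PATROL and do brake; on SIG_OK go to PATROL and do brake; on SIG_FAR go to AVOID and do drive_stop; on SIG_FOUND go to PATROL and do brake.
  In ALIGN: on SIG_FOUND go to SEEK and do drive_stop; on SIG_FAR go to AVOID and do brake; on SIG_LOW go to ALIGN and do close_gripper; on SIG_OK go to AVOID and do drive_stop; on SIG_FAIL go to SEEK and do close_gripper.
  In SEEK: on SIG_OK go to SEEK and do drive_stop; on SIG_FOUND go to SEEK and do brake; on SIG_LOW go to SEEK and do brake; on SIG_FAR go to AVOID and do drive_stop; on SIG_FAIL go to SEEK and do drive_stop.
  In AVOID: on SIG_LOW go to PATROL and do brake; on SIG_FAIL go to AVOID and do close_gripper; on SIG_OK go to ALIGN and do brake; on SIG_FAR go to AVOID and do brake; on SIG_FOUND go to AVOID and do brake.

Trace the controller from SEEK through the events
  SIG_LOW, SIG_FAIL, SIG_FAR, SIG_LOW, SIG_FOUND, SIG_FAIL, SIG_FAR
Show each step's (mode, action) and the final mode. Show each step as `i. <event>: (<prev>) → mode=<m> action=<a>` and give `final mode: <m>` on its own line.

1. SIG_LOW: (SEEK) → mode=SEEK action=brake
2. SIG_FAIL: (SEEK) → mode=SEEK action=drive_stop
3. SIG_FAR: (SEEK) → mode=AVOID action=drive_stop
4. SIG_LOW: (AVOID) → mode=PATROL action=brake
5. SIG_FOUND: (PATROL) → mode=PATROL action=brake
6. SIG_FAIL: (PATROL) → mode=PATROL action=brake
7. SIG_FAR: (PATROL) → mode=AVOID action=drive_stop

final mode: AVOID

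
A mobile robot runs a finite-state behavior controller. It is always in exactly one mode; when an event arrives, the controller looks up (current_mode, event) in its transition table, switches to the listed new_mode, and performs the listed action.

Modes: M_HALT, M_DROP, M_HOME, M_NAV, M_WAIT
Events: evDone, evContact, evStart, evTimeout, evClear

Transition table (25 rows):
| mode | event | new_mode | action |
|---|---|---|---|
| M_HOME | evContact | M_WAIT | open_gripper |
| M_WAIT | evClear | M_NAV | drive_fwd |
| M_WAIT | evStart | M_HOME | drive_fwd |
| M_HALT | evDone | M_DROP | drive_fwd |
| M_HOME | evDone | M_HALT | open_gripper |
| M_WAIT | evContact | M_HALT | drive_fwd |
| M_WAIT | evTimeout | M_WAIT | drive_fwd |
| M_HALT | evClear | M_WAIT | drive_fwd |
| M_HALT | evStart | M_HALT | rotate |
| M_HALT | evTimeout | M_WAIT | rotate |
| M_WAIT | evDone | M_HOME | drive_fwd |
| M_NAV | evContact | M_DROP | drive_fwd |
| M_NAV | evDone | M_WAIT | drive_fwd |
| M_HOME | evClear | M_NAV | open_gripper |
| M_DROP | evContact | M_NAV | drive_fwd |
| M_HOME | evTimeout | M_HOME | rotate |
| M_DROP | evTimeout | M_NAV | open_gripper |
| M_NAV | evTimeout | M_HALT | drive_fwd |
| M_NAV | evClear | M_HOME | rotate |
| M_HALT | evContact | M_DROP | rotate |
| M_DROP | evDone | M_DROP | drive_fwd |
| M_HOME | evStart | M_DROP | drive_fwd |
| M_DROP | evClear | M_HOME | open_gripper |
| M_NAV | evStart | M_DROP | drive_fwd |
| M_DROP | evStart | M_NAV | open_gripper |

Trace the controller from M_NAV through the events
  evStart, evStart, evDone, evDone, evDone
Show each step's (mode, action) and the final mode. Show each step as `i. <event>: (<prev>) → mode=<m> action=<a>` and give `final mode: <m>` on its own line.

final mode: M_HALT

1. evStart: (M_NAV) → mode=M_DROP action=drive_fwd
2. evStart: (M_DROP) → mode=M_NAV action=open_gripper
3. evDone: (M_NAV) → mode=M_WAIT action=drive_fwd
4. evDone: (M_WAIT) → mode=M_HOME action=drive_fwd
5. evDone: (M_HOME) → mode=M_HALT action=open_gripper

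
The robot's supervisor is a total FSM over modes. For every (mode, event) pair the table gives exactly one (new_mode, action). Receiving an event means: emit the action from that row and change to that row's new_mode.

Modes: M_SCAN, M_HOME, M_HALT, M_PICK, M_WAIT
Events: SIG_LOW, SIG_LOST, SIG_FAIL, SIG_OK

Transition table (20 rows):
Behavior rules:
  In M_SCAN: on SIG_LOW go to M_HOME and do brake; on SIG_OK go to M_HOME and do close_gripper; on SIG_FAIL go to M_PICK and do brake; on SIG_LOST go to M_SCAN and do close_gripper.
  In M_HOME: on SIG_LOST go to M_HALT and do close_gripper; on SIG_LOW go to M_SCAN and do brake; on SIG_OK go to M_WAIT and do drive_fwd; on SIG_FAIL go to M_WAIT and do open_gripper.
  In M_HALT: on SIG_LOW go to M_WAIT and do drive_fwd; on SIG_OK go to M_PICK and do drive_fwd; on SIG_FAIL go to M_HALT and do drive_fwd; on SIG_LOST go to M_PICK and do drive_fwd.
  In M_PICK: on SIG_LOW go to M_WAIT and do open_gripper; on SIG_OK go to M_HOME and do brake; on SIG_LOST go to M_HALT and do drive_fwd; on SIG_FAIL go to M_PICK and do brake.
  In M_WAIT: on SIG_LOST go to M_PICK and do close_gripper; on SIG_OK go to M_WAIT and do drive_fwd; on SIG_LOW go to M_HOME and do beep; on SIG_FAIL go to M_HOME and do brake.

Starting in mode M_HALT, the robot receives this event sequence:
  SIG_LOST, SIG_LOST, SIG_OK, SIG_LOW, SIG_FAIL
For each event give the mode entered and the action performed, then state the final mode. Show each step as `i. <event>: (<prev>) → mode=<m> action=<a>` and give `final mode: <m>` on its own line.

final mode: M_HOME

1. SIG_LOST: (M_HALT) → mode=M_PICK action=drive_fwd
2. SIG_LOST: (M_PICK) → mode=M_HALT action=drive_fwd
3. SIG_OK: (M_HALT) → mode=M_PICK action=drive_fwd
4. SIG_LOW: (M_PICK) → mode=M_WAIT action=open_gripper
5. SIG_FAIL: (M_WAIT) → mode=M_HOME action=brake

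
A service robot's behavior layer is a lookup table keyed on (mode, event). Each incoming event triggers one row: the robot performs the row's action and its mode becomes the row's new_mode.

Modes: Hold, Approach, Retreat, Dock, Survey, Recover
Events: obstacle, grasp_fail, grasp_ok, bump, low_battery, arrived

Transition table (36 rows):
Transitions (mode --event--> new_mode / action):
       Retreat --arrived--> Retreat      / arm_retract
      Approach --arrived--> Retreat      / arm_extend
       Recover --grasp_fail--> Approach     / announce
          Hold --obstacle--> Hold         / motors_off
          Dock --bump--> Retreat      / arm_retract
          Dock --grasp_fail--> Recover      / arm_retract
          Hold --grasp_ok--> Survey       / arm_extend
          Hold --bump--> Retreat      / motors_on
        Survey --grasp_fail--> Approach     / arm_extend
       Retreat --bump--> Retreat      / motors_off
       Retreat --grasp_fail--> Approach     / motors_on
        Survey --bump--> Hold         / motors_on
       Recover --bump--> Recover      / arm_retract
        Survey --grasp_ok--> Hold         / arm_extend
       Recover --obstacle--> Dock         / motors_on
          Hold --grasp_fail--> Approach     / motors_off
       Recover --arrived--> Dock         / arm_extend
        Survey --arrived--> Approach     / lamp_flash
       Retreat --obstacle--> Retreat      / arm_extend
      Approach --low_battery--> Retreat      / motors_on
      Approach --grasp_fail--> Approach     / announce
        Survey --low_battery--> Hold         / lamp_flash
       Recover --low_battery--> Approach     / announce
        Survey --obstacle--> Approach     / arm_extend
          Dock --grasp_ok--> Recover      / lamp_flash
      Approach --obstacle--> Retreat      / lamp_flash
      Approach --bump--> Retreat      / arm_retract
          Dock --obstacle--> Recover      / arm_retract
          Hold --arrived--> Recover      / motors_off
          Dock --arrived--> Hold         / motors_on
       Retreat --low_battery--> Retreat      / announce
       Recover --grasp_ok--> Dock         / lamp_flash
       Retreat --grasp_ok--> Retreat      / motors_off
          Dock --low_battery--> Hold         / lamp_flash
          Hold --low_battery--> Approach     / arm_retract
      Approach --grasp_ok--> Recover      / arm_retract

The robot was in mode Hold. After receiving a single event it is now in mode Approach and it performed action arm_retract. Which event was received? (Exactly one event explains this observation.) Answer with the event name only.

try obstacle: (Hold, obstacle) → (Hold, motors_off)
try grasp_fail: (Hold, grasp_fail) → (Approach, motors_off)
try grasp_ok: (Hold, grasp_ok) → (Survey, arm_extend)
try bump: (Hold, bump) → (Retreat, motors_on)
try low_battery: (Hold, low_battery) → (Approach, arm_retract)  ← matches
try arrived: (Hold, arrived) → (Recover, motors_off)

low_battery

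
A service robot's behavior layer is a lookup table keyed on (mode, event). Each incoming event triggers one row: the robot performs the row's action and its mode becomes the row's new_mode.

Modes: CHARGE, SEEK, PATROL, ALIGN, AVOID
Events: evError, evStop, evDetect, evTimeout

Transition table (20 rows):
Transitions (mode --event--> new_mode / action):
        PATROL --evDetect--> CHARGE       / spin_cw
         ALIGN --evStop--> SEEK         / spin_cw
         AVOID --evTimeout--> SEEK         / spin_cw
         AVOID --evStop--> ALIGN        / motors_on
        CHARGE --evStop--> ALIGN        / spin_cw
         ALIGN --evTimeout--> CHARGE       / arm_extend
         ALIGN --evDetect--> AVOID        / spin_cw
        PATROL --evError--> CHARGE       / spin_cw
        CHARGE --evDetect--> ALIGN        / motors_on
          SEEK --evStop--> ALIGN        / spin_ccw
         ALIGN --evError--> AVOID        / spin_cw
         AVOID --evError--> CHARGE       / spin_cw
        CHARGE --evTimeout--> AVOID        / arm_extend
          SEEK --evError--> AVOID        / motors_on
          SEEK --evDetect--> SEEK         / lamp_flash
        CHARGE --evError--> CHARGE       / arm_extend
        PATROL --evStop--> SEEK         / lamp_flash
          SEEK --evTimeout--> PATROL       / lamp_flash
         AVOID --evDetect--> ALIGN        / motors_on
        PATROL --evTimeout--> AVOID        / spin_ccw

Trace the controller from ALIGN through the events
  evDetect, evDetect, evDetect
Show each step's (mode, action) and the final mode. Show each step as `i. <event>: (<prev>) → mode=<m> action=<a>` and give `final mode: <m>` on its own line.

final mode: AVOID

1. evDetect: (ALIGN) → mode=AVOID action=spin_cw
2. evDetect: (AVOID) → mode=ALIGN action=motors_on
3. evDetect: (ALIGN) → mode=AVOID action=spin_cw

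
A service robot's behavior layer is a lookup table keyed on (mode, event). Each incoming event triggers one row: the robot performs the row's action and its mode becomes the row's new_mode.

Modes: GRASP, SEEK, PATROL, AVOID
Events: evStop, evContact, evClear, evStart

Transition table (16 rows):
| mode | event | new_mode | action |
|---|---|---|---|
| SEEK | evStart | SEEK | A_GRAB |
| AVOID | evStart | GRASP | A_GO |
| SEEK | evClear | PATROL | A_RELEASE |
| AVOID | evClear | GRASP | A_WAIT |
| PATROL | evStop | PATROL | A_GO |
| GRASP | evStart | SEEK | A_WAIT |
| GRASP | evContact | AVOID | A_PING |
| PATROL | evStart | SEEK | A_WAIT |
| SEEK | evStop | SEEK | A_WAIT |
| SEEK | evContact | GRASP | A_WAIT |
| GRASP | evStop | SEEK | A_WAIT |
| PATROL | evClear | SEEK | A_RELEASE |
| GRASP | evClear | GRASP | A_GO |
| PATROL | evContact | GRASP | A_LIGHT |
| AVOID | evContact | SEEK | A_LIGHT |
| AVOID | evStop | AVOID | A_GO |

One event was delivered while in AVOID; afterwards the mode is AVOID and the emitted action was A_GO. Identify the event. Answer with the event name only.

evStop

try evStop: (AVOID, evStop) → (AVOID, A_GO)  ← matches
try evContact: (AVOID, evContact) → (SEEK, A_LIGHT)
try evClear: (AVOID, evClear) → (GRASP, A_WAIT)
try evStart: (AVOID, evStart) → (GRASP, A_GO)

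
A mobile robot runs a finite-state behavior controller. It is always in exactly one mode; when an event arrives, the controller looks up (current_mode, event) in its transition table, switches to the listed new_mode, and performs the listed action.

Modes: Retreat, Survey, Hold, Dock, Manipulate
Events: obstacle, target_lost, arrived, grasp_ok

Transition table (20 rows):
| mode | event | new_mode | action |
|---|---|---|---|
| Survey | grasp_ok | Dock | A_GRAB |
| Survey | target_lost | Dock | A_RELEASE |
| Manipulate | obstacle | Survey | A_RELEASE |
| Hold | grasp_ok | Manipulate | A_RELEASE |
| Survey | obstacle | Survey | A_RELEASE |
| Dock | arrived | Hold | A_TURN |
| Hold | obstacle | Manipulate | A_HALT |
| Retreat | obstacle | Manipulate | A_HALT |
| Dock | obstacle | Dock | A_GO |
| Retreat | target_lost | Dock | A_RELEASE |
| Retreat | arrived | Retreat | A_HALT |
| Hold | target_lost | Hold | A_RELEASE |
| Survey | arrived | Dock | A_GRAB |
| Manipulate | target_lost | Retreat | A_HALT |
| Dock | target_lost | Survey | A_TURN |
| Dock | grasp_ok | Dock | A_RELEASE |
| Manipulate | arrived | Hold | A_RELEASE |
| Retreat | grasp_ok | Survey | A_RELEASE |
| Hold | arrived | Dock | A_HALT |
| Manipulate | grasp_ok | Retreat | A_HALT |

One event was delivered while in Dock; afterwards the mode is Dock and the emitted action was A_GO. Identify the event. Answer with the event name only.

try obstacle: (Dock, obstacle) → (Dock, A_GO)  ← matches
try target_lost: (Dock, target_lost) → (Survey, A_TURN)
try arrived: (Dock, arrived) → (Hold, A_TURN)
try grasp_ok: (Dock, grasp_ok) → (Dock, A_RELEASE)

obstacle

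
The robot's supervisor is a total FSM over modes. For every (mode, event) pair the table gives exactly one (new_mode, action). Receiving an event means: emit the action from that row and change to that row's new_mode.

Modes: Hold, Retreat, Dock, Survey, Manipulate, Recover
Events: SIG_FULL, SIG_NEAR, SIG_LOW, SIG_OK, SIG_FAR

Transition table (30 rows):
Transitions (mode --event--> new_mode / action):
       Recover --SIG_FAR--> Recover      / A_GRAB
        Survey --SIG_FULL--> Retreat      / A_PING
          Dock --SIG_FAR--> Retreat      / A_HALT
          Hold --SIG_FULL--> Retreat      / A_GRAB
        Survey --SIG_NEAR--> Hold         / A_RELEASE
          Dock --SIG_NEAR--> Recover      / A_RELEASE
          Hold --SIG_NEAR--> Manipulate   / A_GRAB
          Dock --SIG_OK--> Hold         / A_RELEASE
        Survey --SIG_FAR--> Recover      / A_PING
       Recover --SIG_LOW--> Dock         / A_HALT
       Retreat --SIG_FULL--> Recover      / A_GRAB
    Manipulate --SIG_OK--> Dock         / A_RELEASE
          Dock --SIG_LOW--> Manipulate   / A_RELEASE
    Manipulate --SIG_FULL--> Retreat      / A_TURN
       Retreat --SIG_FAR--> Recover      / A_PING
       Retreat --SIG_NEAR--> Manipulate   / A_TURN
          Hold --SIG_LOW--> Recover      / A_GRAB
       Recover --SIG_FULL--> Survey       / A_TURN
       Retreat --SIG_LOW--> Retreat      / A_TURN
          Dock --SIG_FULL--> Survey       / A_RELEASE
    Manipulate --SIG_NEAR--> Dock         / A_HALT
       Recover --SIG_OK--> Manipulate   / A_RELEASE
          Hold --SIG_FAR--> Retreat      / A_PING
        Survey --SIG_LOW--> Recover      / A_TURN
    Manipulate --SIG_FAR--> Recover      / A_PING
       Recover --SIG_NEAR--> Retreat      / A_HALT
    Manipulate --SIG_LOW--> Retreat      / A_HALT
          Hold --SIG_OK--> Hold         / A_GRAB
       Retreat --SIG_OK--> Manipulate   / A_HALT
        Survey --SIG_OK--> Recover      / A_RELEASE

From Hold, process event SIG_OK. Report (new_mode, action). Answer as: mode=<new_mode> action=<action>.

mode=Hold action=A_GRAB

current mode = Hold; filter table to that mode:
  (Hold, SIG_FULL) → (Retreat, A_GRAB)
  (Hold, SIG_NEAR) → (Manipulate, A_GRAB)
  (Hold, SIG_LOW) → (Recover, A_GRAB)
  (Hold, SIG_FAR) → (Retreat, A_PING)
  (Hold, SIG_OK) → (Hold, A_GRAB)  ← event matches
event = SIG_OK selects (Hold, A_GRAB)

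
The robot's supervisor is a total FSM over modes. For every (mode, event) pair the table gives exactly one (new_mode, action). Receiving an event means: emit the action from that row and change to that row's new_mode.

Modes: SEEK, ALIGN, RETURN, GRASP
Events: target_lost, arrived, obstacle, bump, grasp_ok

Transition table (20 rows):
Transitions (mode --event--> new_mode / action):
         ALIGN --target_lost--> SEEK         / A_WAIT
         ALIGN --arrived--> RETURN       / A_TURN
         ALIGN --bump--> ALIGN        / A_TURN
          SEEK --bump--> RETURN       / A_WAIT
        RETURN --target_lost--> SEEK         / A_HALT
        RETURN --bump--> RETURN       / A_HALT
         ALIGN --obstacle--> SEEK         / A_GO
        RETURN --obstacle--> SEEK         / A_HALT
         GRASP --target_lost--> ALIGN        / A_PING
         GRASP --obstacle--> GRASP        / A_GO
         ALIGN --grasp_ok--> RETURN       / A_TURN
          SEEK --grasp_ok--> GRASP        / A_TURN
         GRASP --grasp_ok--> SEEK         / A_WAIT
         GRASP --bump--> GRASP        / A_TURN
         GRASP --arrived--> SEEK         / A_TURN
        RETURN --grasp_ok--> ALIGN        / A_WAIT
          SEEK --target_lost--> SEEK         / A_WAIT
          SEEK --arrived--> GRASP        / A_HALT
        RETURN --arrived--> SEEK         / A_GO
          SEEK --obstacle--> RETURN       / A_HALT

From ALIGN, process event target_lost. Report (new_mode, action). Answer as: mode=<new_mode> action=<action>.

mode=SEEK action=A_WAIT

current mode = ALIGN; filter table to that mode:
  (ALIGN, target_lost) → (SEEK, A_WAIT)  ← event matches
  (ALIGN, arrived) → (RETURN, A_TURN)
  (ALIGN, bump) → (ALIGN, A_TURN)
  (ALIGN, obstacle) → (SEEK, A_GO)
  (ALIGN, grasp_ok) → (RETURN, A_TURN)
event = target_lost selects (SEEK, A_WAIT)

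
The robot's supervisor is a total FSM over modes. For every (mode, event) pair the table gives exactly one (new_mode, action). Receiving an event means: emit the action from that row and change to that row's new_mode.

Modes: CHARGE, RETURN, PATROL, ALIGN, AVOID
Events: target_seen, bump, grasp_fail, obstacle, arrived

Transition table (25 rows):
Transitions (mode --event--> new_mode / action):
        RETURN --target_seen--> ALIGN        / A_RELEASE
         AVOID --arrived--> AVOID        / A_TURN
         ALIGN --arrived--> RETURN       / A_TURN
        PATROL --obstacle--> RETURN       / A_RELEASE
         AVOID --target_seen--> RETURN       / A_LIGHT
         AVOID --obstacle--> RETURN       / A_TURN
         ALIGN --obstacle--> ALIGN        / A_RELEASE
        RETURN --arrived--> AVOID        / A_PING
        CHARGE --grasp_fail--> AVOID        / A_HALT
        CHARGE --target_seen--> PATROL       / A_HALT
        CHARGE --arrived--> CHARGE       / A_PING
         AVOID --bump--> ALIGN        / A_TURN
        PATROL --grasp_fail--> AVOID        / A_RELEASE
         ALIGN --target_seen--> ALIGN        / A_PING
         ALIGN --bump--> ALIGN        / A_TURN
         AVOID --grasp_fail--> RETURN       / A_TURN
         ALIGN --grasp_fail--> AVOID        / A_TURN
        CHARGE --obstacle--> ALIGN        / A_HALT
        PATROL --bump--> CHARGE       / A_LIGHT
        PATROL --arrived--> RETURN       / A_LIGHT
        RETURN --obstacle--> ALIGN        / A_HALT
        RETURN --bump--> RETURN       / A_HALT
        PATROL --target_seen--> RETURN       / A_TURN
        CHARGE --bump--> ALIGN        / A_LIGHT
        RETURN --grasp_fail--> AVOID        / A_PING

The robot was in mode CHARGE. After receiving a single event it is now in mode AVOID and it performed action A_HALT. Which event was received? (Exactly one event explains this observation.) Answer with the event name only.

try target_seen: (CHARGE, target_seen) → (PATROL, A_HALT)
try bump: (CHARGE, bump) → (ALIGN, A_LIGHT)
try grasp_fail: (CHARGE, grasp_fail) → (AVOID, A_HALT)  ← matches
try obstacle: (CHARGE, obstacle) → (ALIGN, A_HALT)
try arrived: (CHARGE, arrived) → (CHARGE, A_PING)

grasp_fail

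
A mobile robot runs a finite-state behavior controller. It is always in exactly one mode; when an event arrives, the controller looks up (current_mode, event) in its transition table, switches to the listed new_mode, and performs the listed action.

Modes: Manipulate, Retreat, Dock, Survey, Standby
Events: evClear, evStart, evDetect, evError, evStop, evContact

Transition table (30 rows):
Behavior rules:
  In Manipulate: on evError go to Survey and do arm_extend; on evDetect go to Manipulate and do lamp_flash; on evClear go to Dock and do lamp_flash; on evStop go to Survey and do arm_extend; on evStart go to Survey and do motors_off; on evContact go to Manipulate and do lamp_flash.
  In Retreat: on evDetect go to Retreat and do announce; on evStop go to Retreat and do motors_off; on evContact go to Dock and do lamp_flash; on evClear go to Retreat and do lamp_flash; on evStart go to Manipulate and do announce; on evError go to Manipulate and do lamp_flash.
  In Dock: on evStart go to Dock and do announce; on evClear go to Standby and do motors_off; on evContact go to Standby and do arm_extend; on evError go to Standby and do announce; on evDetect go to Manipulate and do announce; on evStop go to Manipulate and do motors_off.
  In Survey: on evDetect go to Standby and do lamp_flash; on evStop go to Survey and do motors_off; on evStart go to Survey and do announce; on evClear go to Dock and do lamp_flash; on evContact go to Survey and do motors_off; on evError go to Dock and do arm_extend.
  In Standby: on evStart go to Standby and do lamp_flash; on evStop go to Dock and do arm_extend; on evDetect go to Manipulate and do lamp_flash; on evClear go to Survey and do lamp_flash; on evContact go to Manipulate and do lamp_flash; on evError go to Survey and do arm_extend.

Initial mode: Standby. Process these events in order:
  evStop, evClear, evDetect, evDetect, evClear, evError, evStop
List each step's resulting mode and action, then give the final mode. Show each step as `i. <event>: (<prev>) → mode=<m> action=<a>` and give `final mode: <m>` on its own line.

1. evStop: (Standby) → mode=Dock action=arm_extend
2. evClear: (Dock) → mode=Standby action=motors_off
3. evDetect: (Standby) → mode=Manipulate action=lamp_flash
4. evDetect: (Manipulate) → mode=Manipulate action=lamp_flash
5. evClear: (Manipulate) → mode=Dock action=lamp_flash
6. evError: (Dock) → mode=Standby action=announce
7. evStop: (Standby) → mode=Dock action=arm_extend

final mode: Dock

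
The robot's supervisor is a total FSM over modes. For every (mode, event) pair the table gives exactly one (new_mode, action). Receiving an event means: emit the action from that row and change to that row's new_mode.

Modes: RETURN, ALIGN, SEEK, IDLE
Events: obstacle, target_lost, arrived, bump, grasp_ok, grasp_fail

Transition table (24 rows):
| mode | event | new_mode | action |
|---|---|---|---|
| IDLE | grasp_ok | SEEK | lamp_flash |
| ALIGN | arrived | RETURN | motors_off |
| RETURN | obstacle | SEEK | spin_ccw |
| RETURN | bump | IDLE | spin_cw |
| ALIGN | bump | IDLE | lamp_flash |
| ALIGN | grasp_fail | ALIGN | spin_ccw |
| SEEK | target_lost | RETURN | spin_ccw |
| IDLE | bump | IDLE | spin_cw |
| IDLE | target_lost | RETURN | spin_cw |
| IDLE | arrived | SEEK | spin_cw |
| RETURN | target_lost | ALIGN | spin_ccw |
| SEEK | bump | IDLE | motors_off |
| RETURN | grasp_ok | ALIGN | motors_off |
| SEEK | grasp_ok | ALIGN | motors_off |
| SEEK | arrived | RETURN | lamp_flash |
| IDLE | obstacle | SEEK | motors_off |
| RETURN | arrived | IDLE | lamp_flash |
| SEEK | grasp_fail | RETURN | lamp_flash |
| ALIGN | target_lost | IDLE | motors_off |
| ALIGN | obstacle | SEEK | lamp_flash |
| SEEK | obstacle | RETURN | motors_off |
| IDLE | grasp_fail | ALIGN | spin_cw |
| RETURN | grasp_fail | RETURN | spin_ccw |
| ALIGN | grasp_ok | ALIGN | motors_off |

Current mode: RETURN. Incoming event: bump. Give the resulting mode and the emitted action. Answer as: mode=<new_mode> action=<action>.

mode=IDLE action=spin_cw

current mode = RETURN; filter table to that mode:
  (RETURN, obstacle) → (SEEK, spin_ccw)
  (RETURN, bump) → (IDLE, spin_cw)  ← event matches
  (RETURN, target_lost) → (ALIGN, spin_ccw)
  (RETURN, grasp_ok) → (ALIGN, motors_off)
  (RETURN, arrived) → (IDLE, lamp_flash)
  (RETURN, grasp_fail) → (RETURN, spin_ccw)
event = bump selects (IDLE, spin_cw)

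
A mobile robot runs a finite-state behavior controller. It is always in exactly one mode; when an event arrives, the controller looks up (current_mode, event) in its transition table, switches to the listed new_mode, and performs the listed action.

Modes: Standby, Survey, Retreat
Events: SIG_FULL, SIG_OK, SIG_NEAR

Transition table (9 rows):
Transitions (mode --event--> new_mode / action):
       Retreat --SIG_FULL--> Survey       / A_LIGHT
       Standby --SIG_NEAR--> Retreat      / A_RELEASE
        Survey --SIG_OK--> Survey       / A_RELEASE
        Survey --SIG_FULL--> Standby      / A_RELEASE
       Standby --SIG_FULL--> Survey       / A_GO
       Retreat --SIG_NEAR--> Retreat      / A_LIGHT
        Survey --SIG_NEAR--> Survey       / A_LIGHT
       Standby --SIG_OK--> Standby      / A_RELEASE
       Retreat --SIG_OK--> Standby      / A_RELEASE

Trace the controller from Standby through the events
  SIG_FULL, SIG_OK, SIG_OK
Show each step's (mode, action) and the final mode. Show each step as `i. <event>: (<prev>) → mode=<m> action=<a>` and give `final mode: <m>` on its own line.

final mode: Survey

1. SIG_FULL: (Standby) → mode=Survey action=A_GO
2. SIG_OK: (Survey) → mode=Survey action=A_RELEASE
3. SIG_OK: (Survey) → mode=Survey action=A_RELEASE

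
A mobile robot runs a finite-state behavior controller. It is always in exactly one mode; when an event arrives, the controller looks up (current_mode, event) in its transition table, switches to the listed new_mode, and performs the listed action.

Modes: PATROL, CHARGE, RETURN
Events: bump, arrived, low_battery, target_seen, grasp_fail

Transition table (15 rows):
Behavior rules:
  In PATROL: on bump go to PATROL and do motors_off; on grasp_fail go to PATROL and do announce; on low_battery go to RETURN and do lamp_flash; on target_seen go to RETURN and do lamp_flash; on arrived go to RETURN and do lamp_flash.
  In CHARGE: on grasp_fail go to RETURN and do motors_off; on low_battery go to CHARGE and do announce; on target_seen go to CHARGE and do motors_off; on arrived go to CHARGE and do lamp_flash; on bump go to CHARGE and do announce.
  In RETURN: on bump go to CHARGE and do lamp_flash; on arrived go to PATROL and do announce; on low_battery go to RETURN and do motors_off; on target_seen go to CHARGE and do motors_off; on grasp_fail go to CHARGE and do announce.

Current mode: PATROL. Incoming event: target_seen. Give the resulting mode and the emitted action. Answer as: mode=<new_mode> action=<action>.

current mode = PATROL; filter table to that mode:
  (PATROL, bump) → (PATROL, motors_off)
  (PATROL, grasp_fail) → (PATROL, announce)
  (PATROL, low_battery) → (RETURN, lamp_flash)
  (PATROL, target_seen) → (RETURN, lamp_flash)  ← event matches
  (PATROL, arrived) → (RETURN, lamp_flash)
event = target_seen selects (RETURN, lamp_flash)

mode=RETURN action=lamp_flash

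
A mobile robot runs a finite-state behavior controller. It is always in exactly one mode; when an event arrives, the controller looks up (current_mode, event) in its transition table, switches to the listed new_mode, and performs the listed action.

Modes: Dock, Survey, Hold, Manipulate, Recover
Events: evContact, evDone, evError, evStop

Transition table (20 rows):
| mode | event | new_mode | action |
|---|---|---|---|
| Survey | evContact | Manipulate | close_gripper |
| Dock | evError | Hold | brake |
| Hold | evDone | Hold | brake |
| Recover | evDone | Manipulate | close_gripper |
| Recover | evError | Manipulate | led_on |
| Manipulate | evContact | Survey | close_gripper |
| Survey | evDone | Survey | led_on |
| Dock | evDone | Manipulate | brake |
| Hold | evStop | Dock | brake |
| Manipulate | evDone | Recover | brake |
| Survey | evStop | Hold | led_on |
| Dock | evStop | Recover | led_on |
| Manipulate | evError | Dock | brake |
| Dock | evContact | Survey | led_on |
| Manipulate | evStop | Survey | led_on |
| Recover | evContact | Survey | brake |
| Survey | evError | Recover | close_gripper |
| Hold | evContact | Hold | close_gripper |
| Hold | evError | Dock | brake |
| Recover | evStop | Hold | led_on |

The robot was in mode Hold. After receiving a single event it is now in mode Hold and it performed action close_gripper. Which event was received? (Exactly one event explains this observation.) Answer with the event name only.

evContact

try evContact: (Hold, evContact) → (Hold, close_gripper)  ← matches
try evDone: (Hold, evDone) → (Hold, brake)
try evError: (Hold, evError) → (Dock, brake)
try evStop: (Hold, evStop) → (Dock, brake)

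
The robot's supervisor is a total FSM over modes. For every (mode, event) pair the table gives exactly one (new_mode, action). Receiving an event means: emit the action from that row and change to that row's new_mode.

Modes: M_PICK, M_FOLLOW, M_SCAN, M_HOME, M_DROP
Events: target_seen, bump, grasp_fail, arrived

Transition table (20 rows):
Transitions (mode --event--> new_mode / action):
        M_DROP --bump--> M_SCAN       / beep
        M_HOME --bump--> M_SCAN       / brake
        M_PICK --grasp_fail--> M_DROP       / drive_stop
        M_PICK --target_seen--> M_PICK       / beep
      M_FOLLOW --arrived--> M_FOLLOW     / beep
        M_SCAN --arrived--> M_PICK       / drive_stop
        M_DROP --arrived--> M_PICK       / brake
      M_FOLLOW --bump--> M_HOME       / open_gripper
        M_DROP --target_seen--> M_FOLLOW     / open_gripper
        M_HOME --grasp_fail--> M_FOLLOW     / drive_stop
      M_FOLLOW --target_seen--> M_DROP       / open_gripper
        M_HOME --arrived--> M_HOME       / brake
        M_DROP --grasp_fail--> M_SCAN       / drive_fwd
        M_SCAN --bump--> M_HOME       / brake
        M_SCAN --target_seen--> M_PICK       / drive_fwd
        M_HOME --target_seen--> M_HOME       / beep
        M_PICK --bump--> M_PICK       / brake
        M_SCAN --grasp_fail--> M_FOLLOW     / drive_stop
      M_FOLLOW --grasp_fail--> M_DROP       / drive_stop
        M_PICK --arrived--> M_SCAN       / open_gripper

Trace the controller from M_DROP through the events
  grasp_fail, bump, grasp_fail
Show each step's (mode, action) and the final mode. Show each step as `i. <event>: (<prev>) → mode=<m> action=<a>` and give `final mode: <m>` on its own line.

final mode: M_FOLLOW

1. grasp_fail: (M_DROP) → mode=M_SCAN action=drive_fwd
2. bump: (M_SCAN) → mode=M_HOME action=brake
3. grasp_fail: (M_HOME) → mode=M_FOLLOW action=drive_stop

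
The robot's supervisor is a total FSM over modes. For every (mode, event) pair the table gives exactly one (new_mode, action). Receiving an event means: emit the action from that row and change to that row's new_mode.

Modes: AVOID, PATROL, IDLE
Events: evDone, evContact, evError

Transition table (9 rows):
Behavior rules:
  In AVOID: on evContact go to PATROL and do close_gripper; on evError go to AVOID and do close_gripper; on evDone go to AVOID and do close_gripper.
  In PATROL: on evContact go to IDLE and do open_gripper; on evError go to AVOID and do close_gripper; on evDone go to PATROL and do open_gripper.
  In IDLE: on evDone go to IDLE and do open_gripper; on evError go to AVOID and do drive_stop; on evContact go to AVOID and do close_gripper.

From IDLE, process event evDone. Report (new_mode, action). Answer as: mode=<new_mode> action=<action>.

mode=IDLE action=open_gripper

current mode = IDLE; filter table to that mode:
  (IDLE, evDone) → (IDLE, open_gripper)  ← event matches
  (IDLE, evError) → (AVOID, drive_stop)
  (IDLE, evContact) → (AVOID, close_gripper)
event = evDone selects (IDLE, open_gripper)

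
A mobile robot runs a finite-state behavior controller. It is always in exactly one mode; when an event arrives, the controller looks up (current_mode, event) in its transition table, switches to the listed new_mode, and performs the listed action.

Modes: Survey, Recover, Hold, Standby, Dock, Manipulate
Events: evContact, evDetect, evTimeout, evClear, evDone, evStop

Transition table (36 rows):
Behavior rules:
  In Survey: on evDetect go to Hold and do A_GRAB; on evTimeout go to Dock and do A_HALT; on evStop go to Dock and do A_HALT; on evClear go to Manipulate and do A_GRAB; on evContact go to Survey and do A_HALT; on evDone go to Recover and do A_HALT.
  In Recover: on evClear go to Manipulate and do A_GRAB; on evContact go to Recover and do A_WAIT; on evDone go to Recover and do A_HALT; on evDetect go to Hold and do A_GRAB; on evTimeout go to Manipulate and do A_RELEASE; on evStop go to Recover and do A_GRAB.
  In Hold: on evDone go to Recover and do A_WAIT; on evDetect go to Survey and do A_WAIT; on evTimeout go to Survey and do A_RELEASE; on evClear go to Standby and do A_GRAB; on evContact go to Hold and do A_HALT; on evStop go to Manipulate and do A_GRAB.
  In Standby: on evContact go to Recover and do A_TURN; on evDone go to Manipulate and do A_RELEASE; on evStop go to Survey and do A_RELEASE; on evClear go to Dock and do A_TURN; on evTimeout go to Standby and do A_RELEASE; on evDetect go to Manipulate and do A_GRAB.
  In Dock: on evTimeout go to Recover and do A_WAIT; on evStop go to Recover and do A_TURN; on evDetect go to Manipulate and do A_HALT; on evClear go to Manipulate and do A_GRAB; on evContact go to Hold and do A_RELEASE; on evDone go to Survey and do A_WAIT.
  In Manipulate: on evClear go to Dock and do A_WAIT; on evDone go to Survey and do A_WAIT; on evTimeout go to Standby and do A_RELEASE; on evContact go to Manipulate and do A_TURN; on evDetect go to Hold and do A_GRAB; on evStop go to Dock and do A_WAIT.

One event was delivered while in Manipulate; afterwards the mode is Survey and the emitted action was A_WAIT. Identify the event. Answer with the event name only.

try evContact: (Manipulate, evContact) → (Manipulate, A_TURN)
try evDetect: (Manipulate, evDetect) → (Hold, A_GRAB)
try evTimeout: (Manipulate, evTimeout) → (Standby, A_RELEASE)
try evClear: (Manipulate, evClear) → (Dock, A_WAIT)
try evDone: (Manipulate, evDone) → (Survey, A_WAIT)  ← matches
try evStop: (Manipulate, evStop) → (Dock, A_WAIT)

evDone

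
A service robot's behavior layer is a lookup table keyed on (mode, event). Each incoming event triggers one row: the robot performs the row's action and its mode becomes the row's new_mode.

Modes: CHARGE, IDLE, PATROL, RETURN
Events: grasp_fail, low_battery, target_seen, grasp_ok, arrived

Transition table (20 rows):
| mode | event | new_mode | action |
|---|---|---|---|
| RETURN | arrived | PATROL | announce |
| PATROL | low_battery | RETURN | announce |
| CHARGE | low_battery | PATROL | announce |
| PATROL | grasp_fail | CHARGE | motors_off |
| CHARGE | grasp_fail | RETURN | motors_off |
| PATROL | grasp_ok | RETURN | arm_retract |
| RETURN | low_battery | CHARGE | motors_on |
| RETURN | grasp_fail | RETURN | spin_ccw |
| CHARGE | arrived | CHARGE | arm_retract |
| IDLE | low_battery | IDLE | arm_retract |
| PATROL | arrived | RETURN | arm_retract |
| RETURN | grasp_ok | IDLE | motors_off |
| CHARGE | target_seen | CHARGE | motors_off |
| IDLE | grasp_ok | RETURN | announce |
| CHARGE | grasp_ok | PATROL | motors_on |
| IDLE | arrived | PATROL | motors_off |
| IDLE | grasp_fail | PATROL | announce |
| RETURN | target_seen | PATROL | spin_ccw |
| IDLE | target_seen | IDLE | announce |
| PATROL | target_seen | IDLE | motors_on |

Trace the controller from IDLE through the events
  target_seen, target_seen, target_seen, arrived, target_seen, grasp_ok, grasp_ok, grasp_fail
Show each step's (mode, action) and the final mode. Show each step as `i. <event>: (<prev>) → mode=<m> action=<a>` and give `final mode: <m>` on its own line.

final mode: PATROL

1. target_seen: (IDLE) → mode=IDLE action=announce
2. target_seen: (IDLE) → mode=IDLE action=announce
3. target_seen: (IDLE) → mode=IDLE action=announce
4. arrived: (IDLE) → mode=PATROL action=motors_off
5. target_seen: (PATROL) → mode=IDLE action=motors_on
6. grasp_ok: (IDLE) → mode=RETURN action=announce
7. grasp_ok: (RETURN) → mode=IDLE action=motors_off
8. grasp_fail: (IDLE) → mode=PATROL action=announce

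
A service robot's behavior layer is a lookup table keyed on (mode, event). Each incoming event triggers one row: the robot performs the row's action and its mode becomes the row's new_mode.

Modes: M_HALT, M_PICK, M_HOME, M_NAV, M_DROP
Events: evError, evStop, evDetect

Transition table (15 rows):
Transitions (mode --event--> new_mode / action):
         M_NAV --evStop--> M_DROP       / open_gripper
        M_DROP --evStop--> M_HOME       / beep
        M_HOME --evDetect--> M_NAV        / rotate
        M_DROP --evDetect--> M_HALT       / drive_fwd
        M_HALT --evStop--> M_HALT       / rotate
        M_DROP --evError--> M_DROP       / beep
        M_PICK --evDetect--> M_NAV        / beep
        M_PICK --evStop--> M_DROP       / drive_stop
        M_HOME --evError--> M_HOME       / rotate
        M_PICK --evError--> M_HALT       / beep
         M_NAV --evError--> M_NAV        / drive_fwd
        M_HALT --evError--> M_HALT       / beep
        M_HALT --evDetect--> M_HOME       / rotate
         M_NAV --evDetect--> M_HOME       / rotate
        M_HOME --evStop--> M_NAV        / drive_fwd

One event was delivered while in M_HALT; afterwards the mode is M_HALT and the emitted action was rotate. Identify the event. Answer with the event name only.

evStop

try evError: (M_HALT, evError) → (M_HALT, beep)
try evStop: (M_HALT, evStop) → (M_HALT, rotate)  ← matches
try evDetect: (M_HALT, evDetect) → (M_HOME, rotate)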